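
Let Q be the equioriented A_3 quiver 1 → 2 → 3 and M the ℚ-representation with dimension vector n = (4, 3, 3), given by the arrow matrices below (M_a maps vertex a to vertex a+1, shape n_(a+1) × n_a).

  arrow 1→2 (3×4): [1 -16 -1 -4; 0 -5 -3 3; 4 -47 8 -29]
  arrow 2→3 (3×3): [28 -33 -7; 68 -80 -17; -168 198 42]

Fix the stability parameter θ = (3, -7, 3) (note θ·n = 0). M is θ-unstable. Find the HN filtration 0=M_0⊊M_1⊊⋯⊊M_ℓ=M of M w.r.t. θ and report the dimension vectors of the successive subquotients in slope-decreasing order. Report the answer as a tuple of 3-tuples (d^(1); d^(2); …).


Interval decomposition of M: I[1,1], I[1,2], I[1,3]^2, I[3,3].
HN type (ℓ=2): μ^(1)=3; μ^(2)=-2

((1, 0, 3); (3, 3, 0))


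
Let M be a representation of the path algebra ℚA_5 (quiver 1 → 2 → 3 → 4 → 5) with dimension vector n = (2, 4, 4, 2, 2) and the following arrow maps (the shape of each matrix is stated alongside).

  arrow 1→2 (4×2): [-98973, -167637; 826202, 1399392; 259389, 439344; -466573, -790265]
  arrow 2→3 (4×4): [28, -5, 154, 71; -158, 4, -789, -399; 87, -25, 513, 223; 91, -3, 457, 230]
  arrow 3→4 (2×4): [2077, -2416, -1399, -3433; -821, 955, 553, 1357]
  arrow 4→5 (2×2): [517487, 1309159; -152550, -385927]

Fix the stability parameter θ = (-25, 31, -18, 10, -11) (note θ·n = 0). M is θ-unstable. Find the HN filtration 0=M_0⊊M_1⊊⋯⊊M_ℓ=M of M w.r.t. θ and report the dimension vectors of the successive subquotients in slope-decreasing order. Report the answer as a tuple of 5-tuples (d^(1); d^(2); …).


Via rank(M_{q-1}∘⋯∘M_p): M ≅ I[1,3], I[1,5], I[2,3], I[2,5].
μ_θ-semistable layers: μ^(1)=13/2; μ^(2)=3; μ^(3)=-25

((0, 2, 2, 0, 0); (0, 2, 2, 2, 2); (2, 0, 0, 0, 0))


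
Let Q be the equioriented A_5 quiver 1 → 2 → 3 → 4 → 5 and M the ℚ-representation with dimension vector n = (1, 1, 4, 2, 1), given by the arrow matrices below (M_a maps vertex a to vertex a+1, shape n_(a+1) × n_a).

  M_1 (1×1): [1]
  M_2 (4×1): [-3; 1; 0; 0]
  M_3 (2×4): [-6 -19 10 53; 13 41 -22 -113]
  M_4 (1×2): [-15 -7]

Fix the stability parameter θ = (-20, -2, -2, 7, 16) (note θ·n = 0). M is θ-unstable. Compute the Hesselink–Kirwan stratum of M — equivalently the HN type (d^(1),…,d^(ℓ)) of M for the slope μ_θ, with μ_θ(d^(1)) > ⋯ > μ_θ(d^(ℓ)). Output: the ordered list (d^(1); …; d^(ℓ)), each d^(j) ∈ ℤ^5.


Via rank(M_{q-1}∘⋯∘M_p): M ≅ I[1,5], I[3,3]^2, I[3,4].
μ_θ-semistable layers: μ^(1)=16; μ^(2)=7; μ^(3)=-2; μ^(4)=-20

((0, 0, 0, 0, 1); (0, 0, 0, 2, 0); (0, 1, 4, 0, 0); (1, 0, 0, 0, 0))


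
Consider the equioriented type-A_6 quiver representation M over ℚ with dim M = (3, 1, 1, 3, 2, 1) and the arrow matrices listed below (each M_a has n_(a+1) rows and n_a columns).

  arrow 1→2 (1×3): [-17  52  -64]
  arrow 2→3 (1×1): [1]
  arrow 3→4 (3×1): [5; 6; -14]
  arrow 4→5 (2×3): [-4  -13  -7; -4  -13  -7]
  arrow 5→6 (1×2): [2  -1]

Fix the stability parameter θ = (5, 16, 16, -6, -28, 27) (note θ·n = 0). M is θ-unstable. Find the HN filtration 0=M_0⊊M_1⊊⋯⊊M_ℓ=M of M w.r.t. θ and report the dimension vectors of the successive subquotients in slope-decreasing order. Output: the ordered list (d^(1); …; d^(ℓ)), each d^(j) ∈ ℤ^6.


Barcode: M ≅ I[1,1]^2, I[1,4], I[4,4], I[4,6], I[5,5]. HN layers by μ_θ (6 steps, strictly decreasing):
  μ^(1)=27; μ^(2)=26/3; μ^(3)=5; μ^(4)=-6; μ^(5)=-17; μ^(6)=-28

((0, 0, 0, 0, 0, 1); (0, 1, 1, 1, 0, 0); (3, 0, 0, 0, 0, 0); (0, 0, 0, 1, 0, 0); (0, 0, 0, 1, 1, 0); (0, 0, 0, 0, 1, 0))


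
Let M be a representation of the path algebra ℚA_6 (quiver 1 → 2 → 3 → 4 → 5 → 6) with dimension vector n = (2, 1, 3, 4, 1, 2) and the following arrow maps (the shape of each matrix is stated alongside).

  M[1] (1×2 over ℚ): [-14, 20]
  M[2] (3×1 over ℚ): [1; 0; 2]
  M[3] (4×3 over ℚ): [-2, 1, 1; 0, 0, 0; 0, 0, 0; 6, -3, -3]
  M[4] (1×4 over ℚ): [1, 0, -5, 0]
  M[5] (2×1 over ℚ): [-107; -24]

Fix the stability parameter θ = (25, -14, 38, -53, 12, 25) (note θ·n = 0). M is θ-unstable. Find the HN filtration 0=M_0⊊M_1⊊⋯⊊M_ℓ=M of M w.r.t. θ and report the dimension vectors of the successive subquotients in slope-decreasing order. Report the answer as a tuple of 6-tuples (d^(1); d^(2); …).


Barcode: M ≅ I[1,1], I[1,3], I[3,3], I[3,6], I[4,4]^3, I[6,6]. HN layers by μ_θ (6 steps, strictly decreasing):
  μ^(1)=38; μ^(2)=25; μ^(3)=12; μ^(4)=11/2; μ^(5)=-15/2; μ^(6)=-53

((0, 0, 2, 0, 0, 0); (1, 0, 0, 0, 0, 2); (0, 0, 0, 0, 1, 0); (1, 1, 0, 0, 0, 0); (0, 0, 1, 1, 0, 0); (0, 0, 0, 3, 0, 0))


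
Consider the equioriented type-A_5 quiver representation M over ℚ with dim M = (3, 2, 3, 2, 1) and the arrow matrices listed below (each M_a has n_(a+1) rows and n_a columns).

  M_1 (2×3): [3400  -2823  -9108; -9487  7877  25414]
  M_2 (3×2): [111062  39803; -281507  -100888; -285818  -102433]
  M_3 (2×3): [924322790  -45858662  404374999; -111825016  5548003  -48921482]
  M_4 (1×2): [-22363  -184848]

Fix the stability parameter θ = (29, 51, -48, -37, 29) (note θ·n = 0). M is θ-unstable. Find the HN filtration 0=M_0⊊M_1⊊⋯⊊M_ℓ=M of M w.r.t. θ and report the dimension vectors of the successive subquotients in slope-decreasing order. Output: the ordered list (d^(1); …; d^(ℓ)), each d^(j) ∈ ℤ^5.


Via rank(M_{q-1}∘⋯∘M_p): M ≅ I[1,1], I[1,4], I[1,5], I[3,3].
μ_θ-semistable layers: μ^(1)=29; μ^(2)=-5/4; μ^(3)=-48

((1, 0, 0, 0, 1); (2, 2, 2, 2, 0); (0, 0, 1, 0, 0))


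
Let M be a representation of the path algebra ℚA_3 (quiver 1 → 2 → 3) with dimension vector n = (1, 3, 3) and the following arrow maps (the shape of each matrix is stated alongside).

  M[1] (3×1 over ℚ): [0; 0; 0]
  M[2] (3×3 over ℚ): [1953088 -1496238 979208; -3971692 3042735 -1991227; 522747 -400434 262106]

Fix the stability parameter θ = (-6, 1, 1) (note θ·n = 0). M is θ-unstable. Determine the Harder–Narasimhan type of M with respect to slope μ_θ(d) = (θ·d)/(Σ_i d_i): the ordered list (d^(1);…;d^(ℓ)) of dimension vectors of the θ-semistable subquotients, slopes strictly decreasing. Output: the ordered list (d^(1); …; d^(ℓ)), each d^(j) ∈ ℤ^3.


Via rank(M_{q-1}∘⋯∘M_p): M ≅ I[1,1], I[2,3]^3.
μ_θ-semistable layers: μ^(1)=1; μ^(2)=-6

((0, 3, 3); (1, 0, 0))


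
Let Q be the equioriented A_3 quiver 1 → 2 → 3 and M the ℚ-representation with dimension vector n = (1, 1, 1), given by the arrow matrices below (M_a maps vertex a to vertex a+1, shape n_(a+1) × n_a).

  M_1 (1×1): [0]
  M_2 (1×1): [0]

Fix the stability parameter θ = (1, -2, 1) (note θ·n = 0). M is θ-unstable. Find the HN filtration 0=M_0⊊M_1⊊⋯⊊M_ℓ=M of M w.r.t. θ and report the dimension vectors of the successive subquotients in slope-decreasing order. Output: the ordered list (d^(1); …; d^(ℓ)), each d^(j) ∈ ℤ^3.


Via rank(M_{q-1}∘⋯∘M_p): M ≅ I[1,1], I[2,2], I[3,3].
μ_θ-semistable layers: μ^(1)=1; μ^(2)=-2

((1, 0, 1); (0, 1, 0))


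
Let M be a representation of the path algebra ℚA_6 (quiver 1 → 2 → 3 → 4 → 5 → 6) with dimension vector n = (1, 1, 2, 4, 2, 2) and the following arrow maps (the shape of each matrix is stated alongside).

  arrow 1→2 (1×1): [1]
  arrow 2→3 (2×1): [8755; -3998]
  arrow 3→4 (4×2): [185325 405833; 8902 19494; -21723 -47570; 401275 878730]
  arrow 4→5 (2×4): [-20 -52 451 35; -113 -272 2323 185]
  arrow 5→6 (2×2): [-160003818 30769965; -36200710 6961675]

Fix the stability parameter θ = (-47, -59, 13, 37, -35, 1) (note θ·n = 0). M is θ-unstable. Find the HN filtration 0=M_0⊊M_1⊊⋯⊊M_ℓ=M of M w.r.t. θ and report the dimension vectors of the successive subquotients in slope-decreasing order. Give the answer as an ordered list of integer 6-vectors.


Interval decomposition of M: I[1,6], I[3,4], I[4,4], I[4,5], I[6,6].
HN type (ℓ=5): μ^(1)=37; μ^(2)=13; μ^(3)=4; μ^(4)=1; μ^(5)=-53

((0, 0, 0, 2, 0, 0); (0, 0, 1, 0, 0, 0); (0, 0, 1, 1, 1, 1); (0, 0, 0, 1, 1, 1); (1, 1, 0, 0, 0, 0))


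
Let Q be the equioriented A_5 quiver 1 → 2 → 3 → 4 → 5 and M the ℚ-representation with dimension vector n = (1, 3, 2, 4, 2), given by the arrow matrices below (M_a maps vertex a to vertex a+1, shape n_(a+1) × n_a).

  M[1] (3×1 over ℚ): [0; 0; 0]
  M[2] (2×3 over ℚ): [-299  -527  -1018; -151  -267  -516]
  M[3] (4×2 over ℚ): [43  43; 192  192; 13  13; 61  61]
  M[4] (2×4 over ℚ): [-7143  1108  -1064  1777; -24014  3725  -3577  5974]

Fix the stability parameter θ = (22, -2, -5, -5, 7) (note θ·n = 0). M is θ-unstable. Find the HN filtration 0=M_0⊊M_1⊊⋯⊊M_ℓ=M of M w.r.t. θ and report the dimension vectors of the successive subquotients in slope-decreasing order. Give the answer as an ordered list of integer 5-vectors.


Interval decomposition of M: I[1,1], I[2,2], I[2,3], I[2,5], I[4,4]^2, I[4,5].
HN type (ℓ=6): μ^(1)=22; μ^(2)=7; μ^(3)=-2; μ^(4)=-7/2; μ^(5)=-4; μ^(6)=-5

((1, 0, 0, 0, 0); (0, 0, 0, 0, 2); (0, 1, 0, 0, 0); (0, 1, 1, 0, 0); (0, 1, 1, 1, 0); (0, 0, 0, 3, 0))


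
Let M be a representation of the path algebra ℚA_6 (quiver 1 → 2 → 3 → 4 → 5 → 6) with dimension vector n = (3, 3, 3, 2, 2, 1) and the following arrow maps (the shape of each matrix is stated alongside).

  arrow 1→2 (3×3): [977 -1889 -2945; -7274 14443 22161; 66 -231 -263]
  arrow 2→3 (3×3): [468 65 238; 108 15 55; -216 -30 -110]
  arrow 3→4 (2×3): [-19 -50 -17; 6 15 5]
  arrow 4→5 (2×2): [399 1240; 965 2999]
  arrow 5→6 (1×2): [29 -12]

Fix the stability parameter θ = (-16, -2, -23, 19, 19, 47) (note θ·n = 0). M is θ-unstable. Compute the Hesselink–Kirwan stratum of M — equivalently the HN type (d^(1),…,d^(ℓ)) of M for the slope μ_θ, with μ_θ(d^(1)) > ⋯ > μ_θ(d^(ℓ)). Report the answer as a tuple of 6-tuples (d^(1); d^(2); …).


Interval decomposition of M: I[1,2], I[1,5], I[1,6], I[3,3].
HN type (ℓ=6): μ^(1)=47; μ^(2)=19; μ^(3)=-2; μ^(4)=-25/2; μ^(5)=-16; μ^(6)=-23

((0, 0, 0, 0, 0, 1); (0, 0, 0, 2, 2, 0); (0, 1, 0, 0, 0, 0); (0, 2, 2, 0, 0, 0); (3, 0, 0, 0, 0, 0); (0, 0, 1, 0, 0, 0))


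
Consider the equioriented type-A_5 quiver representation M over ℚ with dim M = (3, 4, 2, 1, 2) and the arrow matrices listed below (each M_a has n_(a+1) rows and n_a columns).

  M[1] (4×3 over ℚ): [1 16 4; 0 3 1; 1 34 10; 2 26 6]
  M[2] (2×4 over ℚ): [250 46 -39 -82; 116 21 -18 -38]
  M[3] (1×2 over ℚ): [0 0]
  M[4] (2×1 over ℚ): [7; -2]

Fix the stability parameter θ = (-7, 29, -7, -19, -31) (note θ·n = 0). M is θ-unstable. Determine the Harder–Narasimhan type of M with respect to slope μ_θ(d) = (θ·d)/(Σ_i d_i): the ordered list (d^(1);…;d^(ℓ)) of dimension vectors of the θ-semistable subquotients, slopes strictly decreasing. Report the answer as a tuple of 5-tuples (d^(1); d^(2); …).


Interval decomposition of M: I[1,1], I[1,3]^2, I[2,2]^2, I[4,5], I[5,5].
HN type (ℓ=5): μ^(1)=29; μ^(2)=11; μ^(3)=-7; μ^(4)=-25; μ^(5)=-31

((0, 2, 0, 0, 0); (0, 2, 2, 0, 0); (3, 0, 0, 0, 0); (0, 0, 0, 1, 1); (0, 0, 0, 0, 1))


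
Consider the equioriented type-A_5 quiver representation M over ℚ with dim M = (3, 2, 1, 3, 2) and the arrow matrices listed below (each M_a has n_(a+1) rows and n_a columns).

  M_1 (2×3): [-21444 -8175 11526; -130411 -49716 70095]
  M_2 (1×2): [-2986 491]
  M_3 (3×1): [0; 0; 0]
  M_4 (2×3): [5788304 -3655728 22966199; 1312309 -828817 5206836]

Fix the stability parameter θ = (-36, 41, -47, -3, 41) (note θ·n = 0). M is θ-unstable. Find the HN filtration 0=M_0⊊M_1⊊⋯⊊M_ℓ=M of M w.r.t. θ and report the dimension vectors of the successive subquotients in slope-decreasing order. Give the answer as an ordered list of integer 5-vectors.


Via rank(M_{q-1}∘⋯∘M_p): M ≅ I[1,1], I[1,2], I[1,3], I[4,4], I[4,5]^2.
μ_θ-semistable layers: μ^(1)=41; μ^(2)=-3; μ^(3)=-36

((0, 1, 0, 0, 2); (0, 1, 1, 3, 0); (3, 0, 0, 0, 0))


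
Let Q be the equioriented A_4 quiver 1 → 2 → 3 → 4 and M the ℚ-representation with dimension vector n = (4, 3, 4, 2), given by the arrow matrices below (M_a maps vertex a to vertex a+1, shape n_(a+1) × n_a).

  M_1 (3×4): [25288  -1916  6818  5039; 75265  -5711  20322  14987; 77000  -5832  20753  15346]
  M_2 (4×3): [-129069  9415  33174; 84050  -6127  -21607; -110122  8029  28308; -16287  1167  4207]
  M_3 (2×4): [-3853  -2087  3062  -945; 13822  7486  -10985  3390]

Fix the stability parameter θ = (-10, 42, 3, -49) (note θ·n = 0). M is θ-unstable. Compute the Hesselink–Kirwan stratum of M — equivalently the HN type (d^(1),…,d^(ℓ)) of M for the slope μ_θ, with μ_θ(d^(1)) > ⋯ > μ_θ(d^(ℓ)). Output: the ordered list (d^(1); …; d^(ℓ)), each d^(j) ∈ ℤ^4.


Interval decomposition of M: I[1,1], I[1,3], I[1,4]^2, I[3,3].
HN type (ℓ=4): μ^(1)=45/2; μ^(2)=3; μ^(3)=-4/3; μ^(4)=-10

((0, 1, 1, 0); (0, 0, 1, 0); (0, 2, 2, 2); (4, 0, 0, 0))


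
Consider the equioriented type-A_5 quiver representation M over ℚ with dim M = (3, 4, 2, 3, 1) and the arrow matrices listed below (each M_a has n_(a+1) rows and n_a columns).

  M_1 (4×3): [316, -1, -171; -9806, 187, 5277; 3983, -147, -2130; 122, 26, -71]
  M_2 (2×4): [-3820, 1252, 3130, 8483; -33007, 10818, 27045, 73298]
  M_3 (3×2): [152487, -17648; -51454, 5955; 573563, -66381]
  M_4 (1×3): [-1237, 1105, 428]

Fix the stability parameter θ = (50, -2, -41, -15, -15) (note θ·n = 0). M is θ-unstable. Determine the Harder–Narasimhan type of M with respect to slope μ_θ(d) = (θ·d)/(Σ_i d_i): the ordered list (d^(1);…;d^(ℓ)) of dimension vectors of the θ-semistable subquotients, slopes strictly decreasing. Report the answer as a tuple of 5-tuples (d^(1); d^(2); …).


Barcode: M ≅ I[1,2], I[1,4], I[1,5], I[2,2], I[4,4]. HN layers by μ_θ (4 steps, strictly decreasing):
  μ^(1)=24; μ^(2)=-2; μ^(3)=-23/5; μ^(4)=-15

((1, 1, 0, 0, 0); (1, 2, 1, 1, 0); (1, 1, 1, 1, 1); (0, 0, 0, 1, 0))


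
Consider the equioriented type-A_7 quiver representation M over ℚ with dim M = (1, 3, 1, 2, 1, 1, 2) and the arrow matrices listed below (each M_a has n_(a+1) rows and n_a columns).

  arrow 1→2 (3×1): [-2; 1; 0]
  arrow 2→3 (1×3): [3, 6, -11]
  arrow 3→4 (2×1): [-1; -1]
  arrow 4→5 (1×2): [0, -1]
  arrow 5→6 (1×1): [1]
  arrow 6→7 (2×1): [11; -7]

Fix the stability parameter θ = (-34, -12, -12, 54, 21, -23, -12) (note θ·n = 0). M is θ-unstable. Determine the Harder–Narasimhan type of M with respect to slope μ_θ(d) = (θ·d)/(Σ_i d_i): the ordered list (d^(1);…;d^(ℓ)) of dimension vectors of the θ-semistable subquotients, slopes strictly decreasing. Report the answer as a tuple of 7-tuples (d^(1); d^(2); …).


Interval decomposition of M: I[1,2], I[2,2], I[2,7], I[4,4], I[7,7].
HN type (ℓ=4): μ^(1)=54; μ^(2)=10; μ^(3)=-12; μ^(4)=-34

((0, 0, 0, 1, 0, 0, 0); (0, 0, 0, 1, 1, 1, 1); (0, 3, 1, 0, 0, 0, 1); (1, 0, 0, 0, 0, 0, 0))


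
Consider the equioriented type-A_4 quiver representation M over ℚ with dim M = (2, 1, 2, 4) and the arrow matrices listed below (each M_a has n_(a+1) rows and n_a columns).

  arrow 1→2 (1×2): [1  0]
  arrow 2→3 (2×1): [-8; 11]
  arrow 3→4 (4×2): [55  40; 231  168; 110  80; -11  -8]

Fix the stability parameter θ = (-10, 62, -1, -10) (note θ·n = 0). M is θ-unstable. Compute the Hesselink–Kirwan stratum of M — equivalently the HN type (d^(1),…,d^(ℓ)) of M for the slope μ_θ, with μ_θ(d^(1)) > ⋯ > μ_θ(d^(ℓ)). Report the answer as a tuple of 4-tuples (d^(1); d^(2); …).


Via rank(M_{q-1}∘⋯∘M_p): M ≅ I[1,1], I[1,3], I[3,4], I[4,4]^3.
μ_θ-semistable layers: μ^(1)=61/2; μ^(2)=-11/2; μ^(3)=-10

((0, 1, 1, 0); (0, 0, 1, 1); (2, 0, 0, 3))


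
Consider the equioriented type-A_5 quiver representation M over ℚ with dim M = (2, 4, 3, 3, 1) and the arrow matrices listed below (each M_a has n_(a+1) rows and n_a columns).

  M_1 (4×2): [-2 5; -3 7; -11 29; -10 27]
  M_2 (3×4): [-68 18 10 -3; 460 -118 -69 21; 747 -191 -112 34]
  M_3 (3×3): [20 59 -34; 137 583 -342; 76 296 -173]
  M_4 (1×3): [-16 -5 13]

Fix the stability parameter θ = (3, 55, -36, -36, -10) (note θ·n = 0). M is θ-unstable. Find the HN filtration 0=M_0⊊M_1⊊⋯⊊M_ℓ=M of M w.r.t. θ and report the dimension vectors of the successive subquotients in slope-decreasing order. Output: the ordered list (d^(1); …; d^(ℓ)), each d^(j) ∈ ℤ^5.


Via rank(M_{q-1}∘⋯∘M_p): M ≅ I[1,4], I[1,5], I[2,2], I[2,4].
μ_θ-semistable layers: μ^(1)=55; μ^(2)=-7/2; μ^(3)=-24/5; μ^(4)=-17/3

((0, 1, 0, 0, 0); (1, 1, 1, 1, 0); (1, 1, 1, 1, 1); (0, 1, 1, 1, 0))


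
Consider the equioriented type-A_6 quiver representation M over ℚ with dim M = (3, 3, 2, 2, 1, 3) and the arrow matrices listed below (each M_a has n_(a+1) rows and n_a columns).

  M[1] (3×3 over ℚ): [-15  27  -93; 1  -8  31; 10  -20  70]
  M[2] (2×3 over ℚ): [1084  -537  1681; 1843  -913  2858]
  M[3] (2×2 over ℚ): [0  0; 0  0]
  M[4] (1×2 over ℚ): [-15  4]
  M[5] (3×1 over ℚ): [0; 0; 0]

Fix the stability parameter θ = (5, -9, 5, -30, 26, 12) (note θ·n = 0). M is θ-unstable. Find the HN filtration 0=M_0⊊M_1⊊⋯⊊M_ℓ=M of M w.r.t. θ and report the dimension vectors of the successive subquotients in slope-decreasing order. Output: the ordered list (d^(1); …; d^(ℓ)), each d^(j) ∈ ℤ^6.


Via rank(M_{q-1}∘⋯∘M_p): M ≅ I[1,1], I[1,3]^2, I[2,2], I[4,4], I[4,5], I[6,6]^3.
μ_θ-semistable layers: μ^(1)=26; μ^(2)=12; μ^(3)=5; μ^(4)=-2; μ^(5)=-9; μ^(6)=-30

((0, 0, 0, 0, 1, 0); (0, 0, 0, 0, 0, 3); (1, 0, 2, 0, 0, 0); (2, 2, 0, 0, 0, 0); (0, 1, 0, 0, 0, 0); (0, 0, 0, 2, 0, 0))


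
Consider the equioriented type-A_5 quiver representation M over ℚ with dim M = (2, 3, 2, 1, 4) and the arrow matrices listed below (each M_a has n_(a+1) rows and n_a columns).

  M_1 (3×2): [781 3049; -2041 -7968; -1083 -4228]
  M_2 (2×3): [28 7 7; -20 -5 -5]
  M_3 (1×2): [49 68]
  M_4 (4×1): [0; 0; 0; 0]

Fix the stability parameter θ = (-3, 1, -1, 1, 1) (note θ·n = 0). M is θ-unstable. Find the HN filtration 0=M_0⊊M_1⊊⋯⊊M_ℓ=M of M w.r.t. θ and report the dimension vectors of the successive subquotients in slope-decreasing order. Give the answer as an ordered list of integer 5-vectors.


Via rank(M_{q-1}∘⋯∘M_p): M ≅ I[1,2]^2, I[2,4], I[3,3], I[5,5]^4.
μ_θ-semistable layers: μ^(1)=1; μ^(2)=0; μ^(3)=-1; μ^(4)=-3

((0, 2, 0, 1, 4); (0, 1, 1, 0, 0); (0, 0, 1, 0, 0); (2, 0, 0, 0, 0))


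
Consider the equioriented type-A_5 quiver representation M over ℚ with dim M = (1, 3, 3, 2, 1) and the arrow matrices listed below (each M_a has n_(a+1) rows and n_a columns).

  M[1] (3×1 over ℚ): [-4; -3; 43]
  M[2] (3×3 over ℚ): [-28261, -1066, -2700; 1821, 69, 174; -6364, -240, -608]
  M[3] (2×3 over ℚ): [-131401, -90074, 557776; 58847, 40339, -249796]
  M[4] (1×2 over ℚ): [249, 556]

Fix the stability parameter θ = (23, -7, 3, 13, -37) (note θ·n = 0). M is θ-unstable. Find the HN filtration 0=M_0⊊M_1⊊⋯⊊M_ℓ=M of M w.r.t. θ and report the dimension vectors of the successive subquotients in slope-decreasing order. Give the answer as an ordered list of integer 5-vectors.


Via rank(M_{q-1}∘⋯∘M_p): M ≅ I[1,4], I[2,2], I[2,5], I[3,3].
μ_θ-semistable layers: μ^(1)=13; μ^(2)=19/3; μ^(3)=3; μ^(4)=-7

((0, 0, 0, 1, 0); (1, 1, 1, 0, 0); (0, 0, 1, 0, 0); (0, 2, 1, 1, 1))


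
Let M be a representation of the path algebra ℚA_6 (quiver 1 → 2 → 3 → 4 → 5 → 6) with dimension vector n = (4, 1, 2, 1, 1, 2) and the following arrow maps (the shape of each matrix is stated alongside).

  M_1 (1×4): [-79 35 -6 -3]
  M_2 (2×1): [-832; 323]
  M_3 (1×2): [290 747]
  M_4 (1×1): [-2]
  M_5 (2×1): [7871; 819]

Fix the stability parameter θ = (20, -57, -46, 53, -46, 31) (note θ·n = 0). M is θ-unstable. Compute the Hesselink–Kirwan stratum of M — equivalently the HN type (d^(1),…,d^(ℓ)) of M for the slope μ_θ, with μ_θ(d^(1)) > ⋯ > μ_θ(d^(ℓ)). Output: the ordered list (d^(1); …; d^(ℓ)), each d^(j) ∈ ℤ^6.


Via rank(M_{q-1}∘⋯∘M_p): M ≅ I[1,1]^3, I[1,6], I[3,3], I[6,6].
μ_θ-semistable layers: μ^(1)=31; μ^(2)=20; μ^(3)=7/2; μ^(4)=-83/3; μ^(5)=-46

((0, 0, 0, 0, 0, 2); (3, 0, 0, 0, 0, 0); (0, 0, 0, 1, 1, 0); (1, 1, 1, 0, 0, 0); (0, 0, 1, 0, 0, 0))


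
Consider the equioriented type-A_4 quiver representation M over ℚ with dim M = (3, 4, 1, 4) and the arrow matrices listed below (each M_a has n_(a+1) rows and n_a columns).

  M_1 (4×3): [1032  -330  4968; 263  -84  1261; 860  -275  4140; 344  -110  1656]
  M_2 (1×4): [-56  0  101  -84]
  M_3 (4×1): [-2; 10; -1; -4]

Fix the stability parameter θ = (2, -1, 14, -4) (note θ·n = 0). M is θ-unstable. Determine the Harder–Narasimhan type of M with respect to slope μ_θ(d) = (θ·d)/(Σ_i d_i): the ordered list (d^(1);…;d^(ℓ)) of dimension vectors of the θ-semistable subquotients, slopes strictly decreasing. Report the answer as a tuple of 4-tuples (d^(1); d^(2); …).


Interval decomposition of M: I[1,1], I[1,2], I[1,4], I[2,2]^2, I[4,4]^3.
HN type (ℓ=5): μ^(1)=5; μ^(2)=2; μ^(3)=1/2; μ^(4)=-1; μ^(5)=-4

((0, 0, 1, 1); (1, 0, 0, 0); (2, 2, 0, 0); (0, 2, 0, 0); (0, 0, 0, 3))


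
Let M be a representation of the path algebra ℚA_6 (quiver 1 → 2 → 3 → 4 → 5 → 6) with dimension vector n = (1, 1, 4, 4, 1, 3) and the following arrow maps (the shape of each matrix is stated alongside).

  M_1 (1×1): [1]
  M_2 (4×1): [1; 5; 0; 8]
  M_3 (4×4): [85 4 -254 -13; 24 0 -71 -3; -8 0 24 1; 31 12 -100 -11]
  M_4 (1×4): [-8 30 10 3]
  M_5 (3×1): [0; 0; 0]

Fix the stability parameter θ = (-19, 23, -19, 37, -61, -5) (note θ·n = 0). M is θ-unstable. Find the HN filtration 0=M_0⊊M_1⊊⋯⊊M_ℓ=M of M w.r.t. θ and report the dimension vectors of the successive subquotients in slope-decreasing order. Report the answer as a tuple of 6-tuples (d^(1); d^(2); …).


Interval decomposition of M: I[1,5], I[3,3], I[3,4]^2, I[4,4], I[6,6]^3.
HN type (ℓ=3): μ^(1)=37; μ^(2)=-5; μ^(3)=-19

((0, 0, 0, 3, 0, 0); (0, 1, 1, 1, 1, 3); (1, 0, 3, 0, 0, 0))


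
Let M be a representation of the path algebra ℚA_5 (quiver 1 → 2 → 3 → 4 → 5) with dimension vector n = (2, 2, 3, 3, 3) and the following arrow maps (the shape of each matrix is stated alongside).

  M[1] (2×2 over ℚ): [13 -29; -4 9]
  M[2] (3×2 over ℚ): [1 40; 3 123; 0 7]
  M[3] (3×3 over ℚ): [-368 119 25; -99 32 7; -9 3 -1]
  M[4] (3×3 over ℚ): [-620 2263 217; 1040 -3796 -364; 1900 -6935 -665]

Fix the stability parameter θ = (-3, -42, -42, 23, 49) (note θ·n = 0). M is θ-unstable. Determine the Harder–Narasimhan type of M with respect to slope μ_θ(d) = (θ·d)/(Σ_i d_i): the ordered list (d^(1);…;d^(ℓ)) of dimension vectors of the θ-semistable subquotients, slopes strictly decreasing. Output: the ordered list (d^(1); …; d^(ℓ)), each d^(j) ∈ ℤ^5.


Interval decomposition of M: I[1,4], I[1,5], I[3,4], I[5,5]^2.
HN type (ℓ=4): μ^(1)=49; μ^(2)=23; μ^(3)=-29; μ^(4)=-42

((0, 0, 0, 0, 3); (0, 0, 0, 3, 0); (2, 2, 2, 0, 0); (0, 0, 1, 0, 0))


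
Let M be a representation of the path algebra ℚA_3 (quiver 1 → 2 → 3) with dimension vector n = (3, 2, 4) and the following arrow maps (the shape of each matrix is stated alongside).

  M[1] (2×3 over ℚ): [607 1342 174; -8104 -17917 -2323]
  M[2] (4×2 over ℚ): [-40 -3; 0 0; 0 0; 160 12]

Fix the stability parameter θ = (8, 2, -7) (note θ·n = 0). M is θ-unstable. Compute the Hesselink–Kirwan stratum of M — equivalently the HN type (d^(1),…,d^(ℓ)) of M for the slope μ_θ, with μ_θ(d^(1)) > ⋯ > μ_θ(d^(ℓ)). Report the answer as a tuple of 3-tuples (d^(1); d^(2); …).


Via rank(M_{q-1}∘⋯∘M_p): M ≅ I[1,1], I[1,2], I[1,3], I[3,3]^3.
μ_θ-semistable layers: μ^(1)=8; μ^(2)=5; μ^(3)=1; μ^(4)=-7

((1, 0, 0); (1, 1, 0); (1, 1, 1); (0, 0, 3))


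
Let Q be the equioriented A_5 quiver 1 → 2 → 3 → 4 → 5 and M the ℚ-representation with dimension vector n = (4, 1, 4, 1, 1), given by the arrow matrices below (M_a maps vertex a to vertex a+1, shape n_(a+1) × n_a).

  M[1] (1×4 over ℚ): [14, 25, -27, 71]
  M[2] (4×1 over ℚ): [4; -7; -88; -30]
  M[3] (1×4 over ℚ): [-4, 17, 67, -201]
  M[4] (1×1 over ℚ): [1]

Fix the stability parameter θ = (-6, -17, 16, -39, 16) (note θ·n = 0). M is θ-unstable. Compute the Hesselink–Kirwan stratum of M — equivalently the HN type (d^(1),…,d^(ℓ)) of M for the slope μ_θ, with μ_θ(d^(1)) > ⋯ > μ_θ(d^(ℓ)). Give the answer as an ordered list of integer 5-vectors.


Barcode: M ≅ I[1,1]^3, I[1,5], I[3,3]^3. HN layers by μ_θ (3 steps, strictly decreasing):
  μ^(1)=16; μ^(2)=-6; μ^(3)=-23/2

((0, 0, 3, 0, 1); (3, 0, 0, 0, 0); (1, 1, 1, 1, 0))


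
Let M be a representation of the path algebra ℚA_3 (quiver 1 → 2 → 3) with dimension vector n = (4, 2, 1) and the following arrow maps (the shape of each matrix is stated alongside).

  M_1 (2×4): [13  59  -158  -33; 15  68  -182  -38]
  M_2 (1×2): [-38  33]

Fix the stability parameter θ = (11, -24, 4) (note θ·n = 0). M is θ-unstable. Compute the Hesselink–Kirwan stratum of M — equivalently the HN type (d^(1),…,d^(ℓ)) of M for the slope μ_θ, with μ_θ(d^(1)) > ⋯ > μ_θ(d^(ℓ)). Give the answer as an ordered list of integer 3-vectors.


Interval decomposition of M: I[1,1]^2, I[1,2], I[1,3].
HN type (ℓ=3): μ^(1)=11; μ^(2)=4; μ^(3)=-13/2

((2, 0, 0); (0, 0, 1); (2, 2, 0))


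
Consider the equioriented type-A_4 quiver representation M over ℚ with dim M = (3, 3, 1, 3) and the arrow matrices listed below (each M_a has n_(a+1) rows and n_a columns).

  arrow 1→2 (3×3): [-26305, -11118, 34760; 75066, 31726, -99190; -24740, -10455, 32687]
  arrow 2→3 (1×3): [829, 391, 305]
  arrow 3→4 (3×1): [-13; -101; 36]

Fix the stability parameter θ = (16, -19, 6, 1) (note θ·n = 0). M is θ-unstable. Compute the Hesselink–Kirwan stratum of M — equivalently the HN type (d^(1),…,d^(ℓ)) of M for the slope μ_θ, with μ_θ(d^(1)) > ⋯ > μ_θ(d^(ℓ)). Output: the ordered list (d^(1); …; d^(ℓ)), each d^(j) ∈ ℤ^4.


Barcode: M ≅ I[1,2]^2, I[1,4], I[4,4]^2. HN layers by μ_θ (3 steps, strictly decreasing):
  μ^(1)=7/2; μ^(2)=1; μ^(3)=-3/2

((0, 0, 1, 1); (0, 0, 0, 2); (3, 3, 0, 0))


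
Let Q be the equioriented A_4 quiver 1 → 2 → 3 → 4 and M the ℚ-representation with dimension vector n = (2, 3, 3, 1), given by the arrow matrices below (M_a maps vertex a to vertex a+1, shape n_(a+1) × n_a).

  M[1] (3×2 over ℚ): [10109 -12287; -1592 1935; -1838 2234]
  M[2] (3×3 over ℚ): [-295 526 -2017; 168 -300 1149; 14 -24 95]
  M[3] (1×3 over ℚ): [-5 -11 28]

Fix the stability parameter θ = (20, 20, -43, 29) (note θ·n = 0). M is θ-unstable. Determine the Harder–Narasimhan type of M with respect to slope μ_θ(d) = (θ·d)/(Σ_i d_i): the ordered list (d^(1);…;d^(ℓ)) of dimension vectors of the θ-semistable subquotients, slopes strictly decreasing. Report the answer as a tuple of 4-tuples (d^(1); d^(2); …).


Barcode: M ≅ I[1,2], I[1,4], I[2,3], I[3,3]. HN layers by μ_θ (5 steps, strictly decreasing):
  μ^(1)=29; μ^(2)=20; μ^(3)=-1; μ^(4)=-23/2; μ^(5)=-43

((0, 0, 0, 1); (1, 1, 0, 0); (1, 1, 1, 0); (0, 1, 1, 0); (0, 0, 1, 0))


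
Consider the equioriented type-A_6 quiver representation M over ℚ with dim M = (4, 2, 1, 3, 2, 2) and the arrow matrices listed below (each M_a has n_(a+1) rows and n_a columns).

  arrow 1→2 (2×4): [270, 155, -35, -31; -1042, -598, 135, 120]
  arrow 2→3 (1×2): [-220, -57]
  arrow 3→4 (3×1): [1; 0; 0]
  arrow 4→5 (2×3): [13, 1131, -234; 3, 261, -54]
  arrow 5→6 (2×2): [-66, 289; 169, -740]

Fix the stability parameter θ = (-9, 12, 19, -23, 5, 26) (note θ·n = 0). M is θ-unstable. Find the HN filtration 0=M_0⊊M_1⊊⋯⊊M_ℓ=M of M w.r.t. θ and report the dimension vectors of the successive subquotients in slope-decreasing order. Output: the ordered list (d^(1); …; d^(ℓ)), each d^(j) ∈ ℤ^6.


Interval decomposition of M: I[1,1]^2, I[1,2], I[1,6], I[4,4]^2, I[5,6].
HN type (ℓ=6): μ^(1)=26; μ^(2)=12; μ^(3)=5; μ^(4)=8/3; μ^(5)=-9; μ^(6)=-23

((0, 0, 0, 0, 0, 2); (0, 1, 0, 0, 0, 0); (0, 0, 0, 0, 2, 0); (0, 1, 1, 1, 0, 0); (4, 0, 0, 0, 0, 0); (0, 0, 0, 2, 0, 0))


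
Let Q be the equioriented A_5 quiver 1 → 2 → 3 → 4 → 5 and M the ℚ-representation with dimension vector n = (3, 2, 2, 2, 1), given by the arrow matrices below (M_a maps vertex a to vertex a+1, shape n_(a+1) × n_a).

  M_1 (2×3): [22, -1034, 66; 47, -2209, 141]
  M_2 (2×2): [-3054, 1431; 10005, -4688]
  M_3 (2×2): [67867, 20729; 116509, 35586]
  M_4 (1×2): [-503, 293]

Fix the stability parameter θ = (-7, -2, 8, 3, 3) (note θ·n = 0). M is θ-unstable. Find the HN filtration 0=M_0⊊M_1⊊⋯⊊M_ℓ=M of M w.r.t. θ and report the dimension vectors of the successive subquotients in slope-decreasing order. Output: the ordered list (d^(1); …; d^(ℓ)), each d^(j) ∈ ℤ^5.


Via rank(M_{q-1}∘⋯∘M_p): M ≅ I[1,1]^2, I[1,5], I[2,4].
μ_θ-semistable layers: μ^(1)=11/2; μ^(2)=14/3; μ^(3)=-2; μ^(4)=-7

((0, 0, 1, 1, 0); (0, 0, 1, 1, 1); (0, 2, 0, 0, 0); (3, 0, 0, 0, 0))


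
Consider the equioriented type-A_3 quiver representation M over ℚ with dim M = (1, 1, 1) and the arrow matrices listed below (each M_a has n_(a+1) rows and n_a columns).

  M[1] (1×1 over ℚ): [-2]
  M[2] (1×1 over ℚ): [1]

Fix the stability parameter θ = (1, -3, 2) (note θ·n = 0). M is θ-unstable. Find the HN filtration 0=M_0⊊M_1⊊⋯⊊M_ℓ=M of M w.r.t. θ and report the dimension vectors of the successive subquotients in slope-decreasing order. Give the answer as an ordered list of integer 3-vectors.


Via rank(M_{q-1}∘⋯∘M_p): M ≅ I[1,3].
μ_θ-semistable layers: μ^(1)=2; μ^(2)=-1

((0, 0, 1); (1, 1, 0))


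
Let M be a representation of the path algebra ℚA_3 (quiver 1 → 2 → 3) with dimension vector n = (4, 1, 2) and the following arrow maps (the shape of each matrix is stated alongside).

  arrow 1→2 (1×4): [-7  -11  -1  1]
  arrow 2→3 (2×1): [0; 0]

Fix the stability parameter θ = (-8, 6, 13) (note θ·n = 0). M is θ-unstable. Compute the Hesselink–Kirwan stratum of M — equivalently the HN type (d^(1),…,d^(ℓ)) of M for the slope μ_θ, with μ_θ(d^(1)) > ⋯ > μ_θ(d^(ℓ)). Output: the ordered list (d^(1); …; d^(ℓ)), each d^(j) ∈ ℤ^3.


Interval decomposition of M: I[1,1]^3, I[1,2], I[3,3]^2.
HN type (ℓ=3): μ^(1)=13; μ^(2)=6; μ^(3)=-8

((0, 0, 2); (0, 1, 0); (4, 0, 0))


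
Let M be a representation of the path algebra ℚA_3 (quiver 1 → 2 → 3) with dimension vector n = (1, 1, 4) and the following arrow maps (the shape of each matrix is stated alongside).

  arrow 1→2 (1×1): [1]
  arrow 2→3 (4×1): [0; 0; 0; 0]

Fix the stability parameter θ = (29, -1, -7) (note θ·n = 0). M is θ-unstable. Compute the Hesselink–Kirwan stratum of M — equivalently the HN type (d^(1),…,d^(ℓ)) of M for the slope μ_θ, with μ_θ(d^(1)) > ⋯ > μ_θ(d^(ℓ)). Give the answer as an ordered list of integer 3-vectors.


Interval decomposition of M: I[1,2], I[3,3]^4.
HN type (ℓ=2): μ^(1)=14; μ^(2)=-7

((1, 1, 0); (0, 0, 4))


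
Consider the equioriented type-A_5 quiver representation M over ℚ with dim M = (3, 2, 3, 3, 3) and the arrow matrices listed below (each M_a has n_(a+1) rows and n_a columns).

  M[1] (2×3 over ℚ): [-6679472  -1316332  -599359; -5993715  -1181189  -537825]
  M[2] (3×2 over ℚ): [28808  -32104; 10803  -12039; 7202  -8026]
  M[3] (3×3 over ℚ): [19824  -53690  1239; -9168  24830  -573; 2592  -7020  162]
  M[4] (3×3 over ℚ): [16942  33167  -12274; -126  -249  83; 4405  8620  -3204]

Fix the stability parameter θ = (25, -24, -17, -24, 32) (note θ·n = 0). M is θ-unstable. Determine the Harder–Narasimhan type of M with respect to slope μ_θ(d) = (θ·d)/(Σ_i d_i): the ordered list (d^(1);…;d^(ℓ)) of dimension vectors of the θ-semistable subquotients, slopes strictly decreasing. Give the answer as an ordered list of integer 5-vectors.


Barcode: M ≅ I[1,1], I[1,2], I[1,3], I[3,3], I[3,5], I[4,5]^2. HN layers by μ_θ (7 steps, strictly decreasing):
  μ^(1)=32; μ^(2)=25; μ^(3)=1/2; μ^(4)=-16/3; μ^(5)=-17; μ^(6)=-41/2; μ^(7)=-24

((0, 0, 0, 0, 3); (1, 0, 0, 0, 0); (1, 1, 0, 0, 0); (1, 1, 1, 0, 0); (0, 0, 1, 0, 0); (0, 0, 1, 1, 0); (0, 0, 0, 2, 0))


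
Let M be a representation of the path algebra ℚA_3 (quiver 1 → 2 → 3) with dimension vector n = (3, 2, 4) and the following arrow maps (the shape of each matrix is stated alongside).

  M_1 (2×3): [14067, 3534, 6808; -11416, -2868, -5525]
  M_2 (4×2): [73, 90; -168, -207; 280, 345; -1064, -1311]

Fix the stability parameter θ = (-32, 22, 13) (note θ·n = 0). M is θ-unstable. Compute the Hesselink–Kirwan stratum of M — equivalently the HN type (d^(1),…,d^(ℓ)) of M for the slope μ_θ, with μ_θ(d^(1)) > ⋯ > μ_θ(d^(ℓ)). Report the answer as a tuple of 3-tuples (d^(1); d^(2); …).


Barcode: M ≅ I[1,1], I[1,3]^2, I[3,3]^2. HN layers by μ_θ (3 steps, strictly decreasing):
  μ^(1)=35/2; μ^(2)=13; μ^(3)=-32

((0, 2, 2); (0, 0, 2); (3, 0, 0))


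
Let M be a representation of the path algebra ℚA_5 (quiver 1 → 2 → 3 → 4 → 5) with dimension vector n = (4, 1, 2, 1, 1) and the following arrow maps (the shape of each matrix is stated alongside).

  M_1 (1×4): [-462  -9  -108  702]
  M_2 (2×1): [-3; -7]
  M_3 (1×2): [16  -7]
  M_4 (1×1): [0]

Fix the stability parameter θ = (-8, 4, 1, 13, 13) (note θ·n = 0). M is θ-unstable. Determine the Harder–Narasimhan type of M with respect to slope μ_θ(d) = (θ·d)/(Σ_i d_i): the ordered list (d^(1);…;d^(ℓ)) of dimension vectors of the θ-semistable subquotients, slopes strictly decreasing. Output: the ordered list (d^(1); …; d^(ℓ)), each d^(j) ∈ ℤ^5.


Barcode: M ≅ I[1,1]^3, I[1,4], I[3,3], I[5,5]. HN layers by μ_θ (4 steps, strictly decreasing):
  μ^(1)=13; μ^(2)=5/2; μ^(3)=1; μ^(4)=-8

((0, 0, 0, 1, 1); (0, 1, 1, 0, 0); (0, 0, 1, 0, 0); (4, 0, 0, 0, 0))


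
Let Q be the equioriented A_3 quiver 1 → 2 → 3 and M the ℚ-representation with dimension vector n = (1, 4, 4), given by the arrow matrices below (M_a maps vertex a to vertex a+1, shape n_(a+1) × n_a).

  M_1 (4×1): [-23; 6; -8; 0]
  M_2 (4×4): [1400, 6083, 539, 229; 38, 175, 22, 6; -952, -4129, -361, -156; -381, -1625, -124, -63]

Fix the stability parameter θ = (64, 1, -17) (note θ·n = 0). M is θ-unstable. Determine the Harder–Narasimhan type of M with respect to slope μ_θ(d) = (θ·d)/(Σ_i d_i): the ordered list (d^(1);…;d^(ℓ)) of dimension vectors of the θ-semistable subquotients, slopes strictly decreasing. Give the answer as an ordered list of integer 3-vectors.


Barcode: M ≅ I[1,3], I[2,3]^3. HN layers by μ_θ (2 steps, strictly decreasing):
  μ^(1)=16; μ^(2)=-8

((1, 1, 1); (0, 3, 3))


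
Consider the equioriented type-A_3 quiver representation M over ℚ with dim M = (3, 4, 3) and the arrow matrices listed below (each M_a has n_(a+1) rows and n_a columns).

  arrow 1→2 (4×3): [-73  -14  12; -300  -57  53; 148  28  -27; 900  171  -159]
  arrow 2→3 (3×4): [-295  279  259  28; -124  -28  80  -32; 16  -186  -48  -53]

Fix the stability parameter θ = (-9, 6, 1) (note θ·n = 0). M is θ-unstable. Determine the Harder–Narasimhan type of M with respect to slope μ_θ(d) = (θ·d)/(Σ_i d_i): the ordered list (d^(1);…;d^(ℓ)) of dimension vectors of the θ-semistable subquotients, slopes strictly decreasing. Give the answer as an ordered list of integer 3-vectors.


Via rank(M_{q-1}∘⋯∘M_p): M ≅ I[1,3]^3, I[2,2].
μ_θ-semistable layers: μ^(1)=6; μ^(2)=7/2; μ^(3)=-9

((0, 1, 0); (0, 3, 3); (3, 0, 0))


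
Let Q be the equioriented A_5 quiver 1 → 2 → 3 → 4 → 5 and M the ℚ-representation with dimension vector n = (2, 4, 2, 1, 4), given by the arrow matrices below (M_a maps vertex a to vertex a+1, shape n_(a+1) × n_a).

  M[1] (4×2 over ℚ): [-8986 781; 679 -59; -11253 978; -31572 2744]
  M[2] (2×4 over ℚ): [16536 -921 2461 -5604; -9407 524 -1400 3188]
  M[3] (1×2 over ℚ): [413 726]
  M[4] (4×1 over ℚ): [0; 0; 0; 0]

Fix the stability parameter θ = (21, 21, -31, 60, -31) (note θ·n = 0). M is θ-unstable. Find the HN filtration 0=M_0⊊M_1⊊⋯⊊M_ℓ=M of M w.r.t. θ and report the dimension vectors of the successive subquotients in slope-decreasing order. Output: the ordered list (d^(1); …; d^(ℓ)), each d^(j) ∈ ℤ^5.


Interval decomposition of M: I[1,3], I[1,4], I[2,2]^2, I[5,5]^4.
HN type (ℓ=4): μ^(1)=60; μ^(2)=21; μ^(3)=11/3; μ^(4)=-31

((0, 0, 0, 1, 0); (0, 2, 0, 0, 0); (2, 2, 2, 0, 0); (0, 0, 0, 0, 4))


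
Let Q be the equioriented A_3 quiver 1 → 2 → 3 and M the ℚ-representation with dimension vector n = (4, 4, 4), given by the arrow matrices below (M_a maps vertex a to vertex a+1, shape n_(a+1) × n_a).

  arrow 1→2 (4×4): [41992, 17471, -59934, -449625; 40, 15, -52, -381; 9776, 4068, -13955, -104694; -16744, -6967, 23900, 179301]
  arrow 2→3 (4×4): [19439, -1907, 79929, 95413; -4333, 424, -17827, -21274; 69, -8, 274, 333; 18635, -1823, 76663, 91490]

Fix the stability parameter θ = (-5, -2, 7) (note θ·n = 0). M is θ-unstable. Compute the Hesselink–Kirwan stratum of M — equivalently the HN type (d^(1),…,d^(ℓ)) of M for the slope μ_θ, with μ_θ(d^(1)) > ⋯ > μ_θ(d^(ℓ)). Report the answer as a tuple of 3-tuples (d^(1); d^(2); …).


Barcode: M ≅ I[1,1]^2, I[1,3]^2, I[2,3]^2. HN layers by μ_θ (3 steps, strictly decreasing):
  μ^(1)=7; μ^(2)=-2; μ^(3)=-5

((0, 0, 4); (0, 4, 0); (4, 0, 0))


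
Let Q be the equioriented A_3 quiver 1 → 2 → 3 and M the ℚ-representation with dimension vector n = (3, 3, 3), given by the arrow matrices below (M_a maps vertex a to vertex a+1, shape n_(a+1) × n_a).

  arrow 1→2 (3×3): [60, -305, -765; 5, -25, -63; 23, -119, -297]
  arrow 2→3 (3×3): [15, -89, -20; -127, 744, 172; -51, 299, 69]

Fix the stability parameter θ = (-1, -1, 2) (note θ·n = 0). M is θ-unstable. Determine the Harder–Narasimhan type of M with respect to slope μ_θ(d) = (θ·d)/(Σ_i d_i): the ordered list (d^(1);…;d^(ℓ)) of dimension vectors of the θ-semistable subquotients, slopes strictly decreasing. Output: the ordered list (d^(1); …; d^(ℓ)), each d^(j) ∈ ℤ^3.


Via rank(M_{q-1}∘⋯∘M_p): M ≅ I[1,1], I[1,3]^2, I[2,3].
μ_θ-semistable layers: μ^(1)=2; μ^(2)=-1

((0, 0, 3); (3, 3, 0))


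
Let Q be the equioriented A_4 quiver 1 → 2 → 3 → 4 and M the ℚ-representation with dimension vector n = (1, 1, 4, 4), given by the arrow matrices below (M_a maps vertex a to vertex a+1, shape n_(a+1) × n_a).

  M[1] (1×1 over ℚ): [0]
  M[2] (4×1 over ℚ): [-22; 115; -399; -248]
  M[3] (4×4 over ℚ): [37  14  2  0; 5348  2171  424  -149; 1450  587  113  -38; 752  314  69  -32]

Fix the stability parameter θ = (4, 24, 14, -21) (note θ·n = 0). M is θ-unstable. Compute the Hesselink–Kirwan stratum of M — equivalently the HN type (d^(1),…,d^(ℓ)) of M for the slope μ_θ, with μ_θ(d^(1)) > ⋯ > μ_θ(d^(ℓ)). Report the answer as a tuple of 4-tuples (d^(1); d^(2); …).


Interval decomposition of M: I[1,1], I[2,4], I[3,4]^3.
HN type (ℓ=3): μ^(1)=17/3; μ^(2)=4; μ^(3)=-7/2

((0, 1, 1, 1); (1, 0, 0, 0); (0, 0, 3, 3))


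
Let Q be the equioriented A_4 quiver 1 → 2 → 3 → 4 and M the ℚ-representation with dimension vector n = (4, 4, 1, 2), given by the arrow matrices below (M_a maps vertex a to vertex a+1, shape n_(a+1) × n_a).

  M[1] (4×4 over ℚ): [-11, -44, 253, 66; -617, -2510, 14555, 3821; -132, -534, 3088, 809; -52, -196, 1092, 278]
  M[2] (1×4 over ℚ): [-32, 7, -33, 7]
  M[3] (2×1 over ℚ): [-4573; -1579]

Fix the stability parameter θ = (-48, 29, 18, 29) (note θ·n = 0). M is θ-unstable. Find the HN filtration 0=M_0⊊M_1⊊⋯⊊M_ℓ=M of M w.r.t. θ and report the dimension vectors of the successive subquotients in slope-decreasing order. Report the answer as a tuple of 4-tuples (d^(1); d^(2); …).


Via rank(M_{q-1}∘⋯∘M_p): M ≅ I[1,1]^2, I[1,2], I[1,4], I[2,2]^2, I[4,4].
μ_θ-semistable layers: μ^(1)=29; μ^(2)=47/2; μ^(3)=-48

((0, 3, 0, 2); (0, 1, 1, 0); (4, 0, 0, 0))
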